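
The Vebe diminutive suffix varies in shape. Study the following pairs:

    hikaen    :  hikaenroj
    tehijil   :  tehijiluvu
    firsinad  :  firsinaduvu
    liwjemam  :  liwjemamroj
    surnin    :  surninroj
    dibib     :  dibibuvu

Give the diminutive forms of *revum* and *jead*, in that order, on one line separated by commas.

revumroj, jeaduvu

The alternation tracks the final consonant of the stem — -roj when the stem ends in a nasal (*hikaen*, *liwjemam*, *surnin*); -uvu when the stem ends in a non-nasal consonant (*tehijil*, *firsinad*, *dibib*).
*revum* — final consonant /m/ (a nasal) → -roj → *revumroj*.
Since the final consonant of *jead* is /d/ (non-nasal), it takes -uvu, giving *jeaduvu*.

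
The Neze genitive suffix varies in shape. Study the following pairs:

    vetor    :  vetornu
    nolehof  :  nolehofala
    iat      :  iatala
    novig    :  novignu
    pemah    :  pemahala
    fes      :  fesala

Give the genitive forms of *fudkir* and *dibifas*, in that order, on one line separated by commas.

The pattern is voicing of the final consonant: -ala when the stem ends in a voiceless consonant (*nolehof*, *iat*, *pemah*, *fes*); -nu when the stem ends in a voiced consonant (*vetor*, *novig*).
The final consonant of *fudkir* is /r/, which is voiced, so the suffix is -nu, giving *fudkirnu*.
Since the final consonant of *dibifas* is /s/ (voiceless), it takes -ala, giving *dibifasala*.

fudkirnu, dibifasala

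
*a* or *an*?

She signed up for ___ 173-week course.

a

The indefinite article is chosen by the initial *sound* of the following word, not its spelling.
The number *173* is spoken "one hundred …", beginning with /wʌn/ — a consonant sound.
So the article is *a*: She signed up for a 173-week course.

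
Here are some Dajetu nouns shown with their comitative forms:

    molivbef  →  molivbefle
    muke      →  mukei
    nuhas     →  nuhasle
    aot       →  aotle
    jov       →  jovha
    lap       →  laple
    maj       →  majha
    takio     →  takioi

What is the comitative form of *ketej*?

The alternation tracks the final sound of the stem — -le when the stem ends in a voiceless consonant (*molivbef*, *nuhas*, *aot*, *lap*); -ha when the stem ends in a voiced consonant (*jov*, *maj*); -i when the stem ends in a vowel (*muke*, *takio*).
The final sound of *ketej* is /j/, which is a voiced consonant, so the suffix is -ha, giving *ketejha*.

ketejha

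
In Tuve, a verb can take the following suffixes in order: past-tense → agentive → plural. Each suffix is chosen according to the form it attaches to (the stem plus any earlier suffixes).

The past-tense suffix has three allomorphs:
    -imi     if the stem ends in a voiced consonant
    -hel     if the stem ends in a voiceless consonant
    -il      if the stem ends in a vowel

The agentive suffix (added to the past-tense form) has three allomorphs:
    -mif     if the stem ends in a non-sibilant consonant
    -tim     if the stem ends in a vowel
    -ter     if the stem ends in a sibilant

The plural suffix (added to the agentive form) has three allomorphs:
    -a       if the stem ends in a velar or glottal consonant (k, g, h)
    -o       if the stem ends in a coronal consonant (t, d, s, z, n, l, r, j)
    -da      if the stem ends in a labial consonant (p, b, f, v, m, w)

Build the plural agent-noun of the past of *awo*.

awoilmifda

Since the final sound of *awo* is /o/ (a vowel), it takes -il, giving *awoil*.
The final sound of the past-tense form *awoil* is /l/, which is a non-sibilant consonant, so the agentive suffix is -mif, giving *awoilmif*.
The agentive form *awoilmif* — final consonant /f/ (labial) → -da → *awoilmifda*.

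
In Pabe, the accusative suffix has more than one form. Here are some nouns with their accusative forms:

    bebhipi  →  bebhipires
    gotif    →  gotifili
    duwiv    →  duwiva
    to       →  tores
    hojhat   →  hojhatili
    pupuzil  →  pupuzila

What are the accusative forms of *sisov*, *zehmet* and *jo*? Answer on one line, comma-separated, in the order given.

sisova, zehmetili, jores

Looking at the final sound of each stem: -ili when the stem ends in a voiceless consonant (*gotif*, *hojhat*); -a when the stem ends in a voiced consonant (*duwiv*, *pupuzil*); -res when the stem ends in a vowel (*bebhipi*, *to*).
*sisov*: final sound = /v/, a voiced consonant → -a → *sisova*.
*zehmet*: final sound = /t/, a voiceless consonant → -ili → *zehmetili*.
*jo*: final sound = /o/, a vowel → -res → *jores*.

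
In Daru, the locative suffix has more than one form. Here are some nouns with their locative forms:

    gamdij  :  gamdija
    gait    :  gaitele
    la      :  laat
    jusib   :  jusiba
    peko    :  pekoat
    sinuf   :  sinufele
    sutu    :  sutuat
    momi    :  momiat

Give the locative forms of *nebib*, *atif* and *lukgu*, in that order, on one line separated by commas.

The alternation tracks the final sound of the stem — -ele when the stem ends in a voiceless consonant (*gait*, *sinuf*); -a when the stem ends in a voiced consonant (*gamdij*, *jusib*); -at when the stem ends in a vowel (*la*, *peko*, *sutu*, *momi*).
Since the final sound of *nebib* is /b/ (a voiced consonant), it takes -a, giving *nebiba*.
*atif* — final sound /f/ (a voiceless consonant) → -ele → *atifele*.
Since the final sound of *lukgu* is /u/ (a vowel), it takes -at, giving *lukguat*.

nebiba, atifele, lukguat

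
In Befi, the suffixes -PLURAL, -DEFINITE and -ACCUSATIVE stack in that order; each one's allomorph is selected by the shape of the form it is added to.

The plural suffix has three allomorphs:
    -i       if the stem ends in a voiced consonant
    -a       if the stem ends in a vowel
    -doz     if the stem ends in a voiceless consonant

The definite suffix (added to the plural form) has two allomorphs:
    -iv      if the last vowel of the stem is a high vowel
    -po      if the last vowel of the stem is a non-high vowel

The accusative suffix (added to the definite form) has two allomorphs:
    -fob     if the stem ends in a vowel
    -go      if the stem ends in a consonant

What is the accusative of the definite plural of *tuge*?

*tuge* — final sound /e/ (a vowel) → -a → *tugea*.
Since the last vowel of the plural form *tugea* is /a/ (a non-high vowel), it takes -po, giving *tugeapo*.
The definite form *tugeapo*: final sound = /o/, a vowel → -fob → *tugeapofob*.

tugeapofob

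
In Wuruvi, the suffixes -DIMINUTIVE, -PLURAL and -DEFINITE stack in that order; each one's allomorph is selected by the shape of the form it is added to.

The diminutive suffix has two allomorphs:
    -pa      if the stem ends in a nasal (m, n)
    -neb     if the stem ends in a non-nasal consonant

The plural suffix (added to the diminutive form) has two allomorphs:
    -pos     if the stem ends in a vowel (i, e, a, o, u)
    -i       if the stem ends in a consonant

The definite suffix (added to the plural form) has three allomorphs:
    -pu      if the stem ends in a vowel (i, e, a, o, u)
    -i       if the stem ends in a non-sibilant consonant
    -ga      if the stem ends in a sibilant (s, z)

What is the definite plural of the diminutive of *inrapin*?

Since the final consonant of *inrapin* is /n/ (a nasal), it takes -pa, giving *inrapinpa*.
The diminutive form *inrapinpa* — final sound /a/ (a vowel) → -pos → *inrapinpapos*.
The plural form *inrapinpapos*: final sound = /s/, a sibilant → -ga → *inrapinpaposga*.

inrapinpaposga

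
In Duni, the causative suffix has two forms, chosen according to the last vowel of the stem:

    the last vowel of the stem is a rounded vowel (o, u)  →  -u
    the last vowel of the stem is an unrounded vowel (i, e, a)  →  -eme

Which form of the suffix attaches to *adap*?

-eme

Since the last vowel of *adap* is /a/ (an unrounded vowel), it takes -eme.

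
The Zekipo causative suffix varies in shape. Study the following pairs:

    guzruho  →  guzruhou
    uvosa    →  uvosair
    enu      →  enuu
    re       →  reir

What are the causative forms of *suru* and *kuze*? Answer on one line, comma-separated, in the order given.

Looking at the last vowel of each stem: -u when the last vowel of the stem is a rounded vowel (*guzruho*, *enu*); -ir when the last vowel of the stem is an unrounded vowel (*uvosa*, *re*).
*suru*: last vowel = /u/, a rounded vowel → -u → *suruu*.
Since the last vowel of *kuze* is /e/ (an unrounded vowel), it takes -ir, giving *kuzeir*.

suruu, kuzeir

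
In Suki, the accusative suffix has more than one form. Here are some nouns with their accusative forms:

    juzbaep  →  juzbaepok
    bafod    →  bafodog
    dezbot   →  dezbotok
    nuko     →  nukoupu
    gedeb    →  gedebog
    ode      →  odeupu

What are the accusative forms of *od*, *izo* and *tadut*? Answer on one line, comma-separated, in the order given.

odog, izoupu, tadutok

The alternation tracks the final sound of the stem — -ok when the stem ends in a voiceless consonant (*juzbaep*, *dezbot*); -og when the stem ends in a voiced consonant (*bafod*, *gedeb*); -upu when the stem ends in a vowel (*nuko*, *ode*).
The final sound of *od* is /d/, which is a voiced consonant, so the suffix is -og, giving *odog*.
*izo* — final sound /o/ (a vowel) → -upu → *izoupu*.
*tadut*: final sound = /t/, a voiceless consonant → -ok → *tadutok*.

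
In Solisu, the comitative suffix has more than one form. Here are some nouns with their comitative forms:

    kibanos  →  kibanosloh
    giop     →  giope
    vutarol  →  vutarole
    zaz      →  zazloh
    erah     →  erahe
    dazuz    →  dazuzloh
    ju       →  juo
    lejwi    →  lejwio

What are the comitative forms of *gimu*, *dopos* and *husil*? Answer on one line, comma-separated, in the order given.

The suffix is conditioned by the final sound: -loh when the stem ends in a sibilant (*kibanos*, *zaz*, *dazuz*); -e when the stem ends in a non-sibilant consonant (*giop*, *vutarol*, *erah*); -o when the stem ends in a vowel (*ju*, *lejwi*).
Since the final sound of *gimu* is /u/ (a vowel), it takes -o, giving *gimuo*.
Since the final sound of *dopos* is /s/ (a sibilant), it takes -loh, giving *doposloh*.
*husil* — final sound /l/ (a non-sibilant consonant) → -e → *husile*.

gimuo, doposloh, husile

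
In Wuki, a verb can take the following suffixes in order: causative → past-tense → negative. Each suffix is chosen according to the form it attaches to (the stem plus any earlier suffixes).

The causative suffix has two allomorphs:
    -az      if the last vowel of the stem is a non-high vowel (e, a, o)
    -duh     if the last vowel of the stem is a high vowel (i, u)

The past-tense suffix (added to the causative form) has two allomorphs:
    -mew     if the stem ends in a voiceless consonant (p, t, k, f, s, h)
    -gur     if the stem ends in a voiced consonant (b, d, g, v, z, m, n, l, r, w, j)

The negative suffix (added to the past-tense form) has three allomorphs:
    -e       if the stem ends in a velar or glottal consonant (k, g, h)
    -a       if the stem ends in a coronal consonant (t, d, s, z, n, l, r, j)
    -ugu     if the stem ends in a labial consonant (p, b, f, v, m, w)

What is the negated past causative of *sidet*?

sidetazgura

The last vowel of *sidet* is /e/, which is a non-high vowel, so the causative suffix is -az, giving *sidetaz*.
Since the final consonant of the causative form *sidetaz* is /z/ (voiced), it takes -gur, giving *sidetazgur*.
Since the final consonant of the past-tense form *sidetazgur* is /r/ (coronal), it takes -a, giving *sidetazgura*.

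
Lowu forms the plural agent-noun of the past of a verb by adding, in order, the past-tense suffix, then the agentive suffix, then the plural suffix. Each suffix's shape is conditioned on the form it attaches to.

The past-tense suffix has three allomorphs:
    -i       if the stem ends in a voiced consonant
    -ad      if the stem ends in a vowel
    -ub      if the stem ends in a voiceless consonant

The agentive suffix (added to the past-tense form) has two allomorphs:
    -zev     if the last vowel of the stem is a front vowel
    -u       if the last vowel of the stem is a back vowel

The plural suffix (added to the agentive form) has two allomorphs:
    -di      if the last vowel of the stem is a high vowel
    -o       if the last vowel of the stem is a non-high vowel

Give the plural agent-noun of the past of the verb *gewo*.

gewoadudi

*gewo* — final sound /o/ (a vowel) → -ad → *gewoad*.
Since the last vowel of the past-tense form *gewoad* is /a/ (a back vowel), it takes -u, giving *gewoadu*.
The last vowel of the agentive form *gewoadu* is /u/, which is a high vowel, so the plural suffix is -di, giving *gewoadudi*.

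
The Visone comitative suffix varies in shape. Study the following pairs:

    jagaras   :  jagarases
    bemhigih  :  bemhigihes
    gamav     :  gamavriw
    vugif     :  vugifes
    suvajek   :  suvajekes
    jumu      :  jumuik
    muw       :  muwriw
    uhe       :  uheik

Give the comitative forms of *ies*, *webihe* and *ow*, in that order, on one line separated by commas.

Looking at the final sound of each stem: -es when the stem ends in a voiceless consonant (*jagaras*, *bemhigih*, *vugif*, *suvajek*); -riw when the stem ends in a voiced consonant (*gamav*, *muw*); -ik when the stem ends in a vowel (*jumu*, *uhe*).
*ies* — final sound /s/ (a voiceless consonant) → -es → *ieses*.
The final sound of *webihe* is /e/, which is a vowel, so the suffix is -ik, giving *webiheik*.
*ow* — final sound /w/ (a voiced consonant) → -riw → *owriw*.

ieses, webiheik, owriw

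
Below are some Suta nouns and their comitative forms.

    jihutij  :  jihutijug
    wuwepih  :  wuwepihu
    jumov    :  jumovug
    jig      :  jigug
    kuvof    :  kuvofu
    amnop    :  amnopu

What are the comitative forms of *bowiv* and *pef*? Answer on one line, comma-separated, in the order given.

bowivug, pefu

The pattern is voicing of the final consonant: -u when the stem ends in a voiceless consonant (*wuwepih*, *kuvof*, *amnop*); -ug when the stem ends in a voiced consonant (*jihutij*, *jumov*, *jig*).
*bowiv* — final consonant /v/ (voiced) → -ug → *bowivug*.
Since the final consonant of *pef* is /f/ (voiceless), it takes -u, giving *pefu*.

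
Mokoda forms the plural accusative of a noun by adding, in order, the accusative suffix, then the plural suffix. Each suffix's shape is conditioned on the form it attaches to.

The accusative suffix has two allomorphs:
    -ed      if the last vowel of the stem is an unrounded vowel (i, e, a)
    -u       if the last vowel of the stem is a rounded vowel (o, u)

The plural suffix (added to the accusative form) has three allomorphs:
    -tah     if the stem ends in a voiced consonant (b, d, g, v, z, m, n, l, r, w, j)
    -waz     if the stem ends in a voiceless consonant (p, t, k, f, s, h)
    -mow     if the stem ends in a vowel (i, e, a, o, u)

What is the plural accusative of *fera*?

feraedtah

Since the last vowel of *fera* is /a/ (an unrounded vowel), it takes -ed, giving *feraed*.
The final sound of the accusative form *feraed* is /d/, which is a voiced consonant, so the plural suffix is -tah, giving *feraedtah*.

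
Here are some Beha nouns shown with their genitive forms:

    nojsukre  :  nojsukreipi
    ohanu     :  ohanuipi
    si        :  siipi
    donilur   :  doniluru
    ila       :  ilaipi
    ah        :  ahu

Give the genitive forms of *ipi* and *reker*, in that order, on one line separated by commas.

ipiipi, rekeru

The pattern is consonant vs. vowel: -u when the stem ends in a consonant (*donilur*, *ah*); -ipi when the stem ends in a vowel (*nojsukre*, *ohanu*, *si*, *ila*).
The final sound of *ipi* is /i/, which is a vowel, so the suffix is -ipi, giving *ipiipi*.
*reker* — final sound /r/ (a consonant) → -u → *rekeru*.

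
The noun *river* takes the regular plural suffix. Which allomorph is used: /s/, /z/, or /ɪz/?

/z/

The stem *river* ends in a voiced non-sibilant sound.
The plural suffix surfaces as /ɪz/ after sibilants, /s/ after other voiceless consonants, and /z/ after other voiced sounds.
So the plural -s on *river* is pronounced /z/.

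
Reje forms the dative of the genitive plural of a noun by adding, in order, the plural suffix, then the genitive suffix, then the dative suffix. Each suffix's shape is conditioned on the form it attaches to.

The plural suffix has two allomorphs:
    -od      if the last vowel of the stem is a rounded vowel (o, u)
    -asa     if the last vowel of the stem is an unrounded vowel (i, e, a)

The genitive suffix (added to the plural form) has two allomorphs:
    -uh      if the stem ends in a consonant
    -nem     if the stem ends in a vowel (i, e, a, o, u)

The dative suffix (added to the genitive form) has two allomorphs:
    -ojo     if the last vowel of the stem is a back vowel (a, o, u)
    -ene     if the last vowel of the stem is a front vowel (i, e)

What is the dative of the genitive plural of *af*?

The last vowel of *af* is /a/, which is an unrounded vowel, so the plural suffix is -asa, giving *afasa*.
The final sound of the plural form *afasa* is /a/, which is a vowel, so the genitive suffix is -nem, giving *afasanem*.
The genitive form *afasanem*: last vowel = /e/, a front vowel → -ene → *afasanemene*.

afasanemene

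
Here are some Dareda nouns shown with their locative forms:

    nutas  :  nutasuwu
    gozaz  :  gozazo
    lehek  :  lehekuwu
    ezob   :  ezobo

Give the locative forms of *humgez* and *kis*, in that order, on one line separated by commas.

humgezo, kisuwu

The suffix is conditioned by the final consonant: -uwu when the stem ends in a voiceless consonant (*nutas*, *lehek*); -o when the stem ends in a voiced consonant (*gozaz*, *ezob*).
Since the final consonant of *humgez* is /z/ (voiced), it takes -o, giving *humgezo*.
*kis*: final consonant = /s/, voiceless → -uwu → *kisuwu*.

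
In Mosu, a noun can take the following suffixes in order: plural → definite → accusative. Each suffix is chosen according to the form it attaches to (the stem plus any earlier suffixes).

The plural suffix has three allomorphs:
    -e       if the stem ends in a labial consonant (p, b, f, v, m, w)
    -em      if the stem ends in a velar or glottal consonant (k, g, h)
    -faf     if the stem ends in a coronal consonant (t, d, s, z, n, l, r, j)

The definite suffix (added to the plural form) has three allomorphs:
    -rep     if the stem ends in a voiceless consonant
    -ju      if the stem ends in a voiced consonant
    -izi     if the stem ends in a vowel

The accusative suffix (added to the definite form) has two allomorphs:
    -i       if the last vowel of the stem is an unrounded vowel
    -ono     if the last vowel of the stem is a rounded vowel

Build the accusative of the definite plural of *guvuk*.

guvukemjuono

*guvuk*: final consonant = /k/, velar/glottal → -em → *guvukem*.
The plural form *guvukem*: final sound = /m/, a voiced consonant → -ju → *guvukemju*.
The last vowel of the definite form *guvukemju* is /u/, which is a rounded vowel, so the accusative suffix is -ono, giving *guvukemjuono*.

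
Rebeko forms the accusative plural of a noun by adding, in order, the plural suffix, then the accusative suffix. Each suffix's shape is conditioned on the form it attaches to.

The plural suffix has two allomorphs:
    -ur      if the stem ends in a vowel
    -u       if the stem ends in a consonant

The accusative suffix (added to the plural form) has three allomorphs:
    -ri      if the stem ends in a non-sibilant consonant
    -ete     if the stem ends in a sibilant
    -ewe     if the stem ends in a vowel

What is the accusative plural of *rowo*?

The final sound of *rowo* is /o/, which is a vowel, so the plural suffix is -ur, giving *rowour*.
The final sound of the plural form *rowour* is /r/, which is a non-sibilant consonant, so the accusative suffix is -ri, giving *rowourri*.

rowourri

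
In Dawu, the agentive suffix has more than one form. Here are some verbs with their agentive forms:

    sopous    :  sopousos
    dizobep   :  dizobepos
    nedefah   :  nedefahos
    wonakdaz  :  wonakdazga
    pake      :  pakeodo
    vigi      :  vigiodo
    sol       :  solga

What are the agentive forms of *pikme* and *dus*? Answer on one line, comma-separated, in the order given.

pikmeodo, dusos

The alternation tracks the final sound of the stem — -os when the stem ends in a voiceless consonant (*sopous*, *dizobep*, *nedefah*); -ga when the stem ends in a voiced consonant (*wonakdaz*, *sol*); -odo when the stem ends in a vowel (*pake*, *vigi*).
The final sound of *pikme* is /e/, which is a vowel, so the suffix is -odo, giving *pikmeodo*.
Since the final sound of *dus* is /s/ (a voiceless consonant), it takes -os, giving *dusos*.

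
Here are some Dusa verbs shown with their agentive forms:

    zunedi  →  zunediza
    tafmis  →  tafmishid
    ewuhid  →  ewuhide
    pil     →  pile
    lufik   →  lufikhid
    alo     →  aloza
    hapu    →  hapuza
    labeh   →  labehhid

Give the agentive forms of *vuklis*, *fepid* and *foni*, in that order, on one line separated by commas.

vuklishid, fepide, foniza

The suffix is conditioned by the final sound: -hid when the stem ends in a voiceless consonant (*tafmis*, *lufik*, *labeh*); -e when the stem ends in a voiced consonant (*ewuhid*, *pil*); -za when the stem ends in a vowel (*zunedi*, *alo*, *hapu*).
The final sound of *vuklis* is /s/, which is a voiceless consonant, so the suffix is -hid, giving *vuklishid*.
*fepid*: final sound = /d/, a voiced consonant → -e → *fepide*.
*foni*: final sound = /i/, a vowel → -za → *foniza*.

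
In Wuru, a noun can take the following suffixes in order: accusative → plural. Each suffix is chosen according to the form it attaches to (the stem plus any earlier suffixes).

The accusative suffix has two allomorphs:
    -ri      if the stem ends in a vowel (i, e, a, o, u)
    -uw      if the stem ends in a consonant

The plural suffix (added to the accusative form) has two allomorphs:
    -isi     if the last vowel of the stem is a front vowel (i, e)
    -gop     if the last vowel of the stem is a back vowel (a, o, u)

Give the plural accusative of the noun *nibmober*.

nibmoberuwgop

*nibmober*: final sound = /r/, a consonant → -uw → *nibmoberuw*.
The accusative form *nibmoberuw* — last vowel /u/ (a back vowel) → -gop → *nibmoberuwgop*.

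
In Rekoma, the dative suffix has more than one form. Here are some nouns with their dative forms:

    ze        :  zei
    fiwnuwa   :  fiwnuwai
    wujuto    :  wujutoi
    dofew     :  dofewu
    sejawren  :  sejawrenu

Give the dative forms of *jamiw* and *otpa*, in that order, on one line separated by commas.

jamiwu, otpai

The pattern is consonant vs. vowel: -u when the stem ends in a consonant (*dofew*, *sejawren*); -i when the stem ends in a vowel (*ze*, *fiwnuwa*, *wujuto*).
Since the final sound of *jamiw* is /w/ (a consonant), it takes -u, giving *jamiwu*.
Since the final sound of *otpa* is /a/ (a vowel), it takes -i, giving *otpai*.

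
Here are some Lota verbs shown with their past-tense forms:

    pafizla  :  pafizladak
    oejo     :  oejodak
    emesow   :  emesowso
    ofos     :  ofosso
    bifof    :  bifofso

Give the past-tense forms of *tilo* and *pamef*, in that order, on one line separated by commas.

tilodak, pamefso

The suffix is conditioned by the final sound: -so when the stem ends in a consonant (*emesow*, *ofos*, *bifof*); -dak when the stem ends in a vowel (*pafizla*, *oejo*).
The final sound of *tilo* is /o/, which is a vowel, so the suffix is -dak, giving *tilodak*.
The final sound of *pamef* is /f/, which is a consonant, so the suffix is -so, giving *pamefso*.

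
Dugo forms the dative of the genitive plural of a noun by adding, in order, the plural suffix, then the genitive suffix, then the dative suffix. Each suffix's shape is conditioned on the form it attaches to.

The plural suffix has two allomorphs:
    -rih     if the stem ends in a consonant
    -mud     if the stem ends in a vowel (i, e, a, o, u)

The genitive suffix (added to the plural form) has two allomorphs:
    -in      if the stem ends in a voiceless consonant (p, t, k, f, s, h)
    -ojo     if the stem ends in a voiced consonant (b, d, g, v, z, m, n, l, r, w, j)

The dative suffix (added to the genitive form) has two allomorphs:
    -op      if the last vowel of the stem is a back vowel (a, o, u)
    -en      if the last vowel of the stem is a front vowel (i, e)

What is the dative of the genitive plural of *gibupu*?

gibupumudojoop

Since the final sound of *gibupu* is /u/ (a vowel), it takes -mud, giving *gibupumud*.
The plural form *gibupumud* — final consonant /d/ (voiced) → -ojo → *gibupumudojo*.
The last vowel of the genitive form *gibupumudojo* is /o/, which is a back vowel, so the dative suffix is -op, giving *gibupumudojoop*.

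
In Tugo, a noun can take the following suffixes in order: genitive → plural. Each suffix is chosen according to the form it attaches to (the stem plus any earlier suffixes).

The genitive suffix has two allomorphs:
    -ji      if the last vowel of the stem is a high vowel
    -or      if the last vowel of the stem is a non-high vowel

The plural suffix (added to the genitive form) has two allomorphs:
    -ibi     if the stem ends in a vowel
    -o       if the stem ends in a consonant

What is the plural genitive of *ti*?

*ti* — last vowel /i/ (a high vowel) → -ji → *tiji*.
Since the final sound of the genitive form *tiji* is /i/ (a vowel), it takes -ibi, giving *tijiibi*.

tijiibi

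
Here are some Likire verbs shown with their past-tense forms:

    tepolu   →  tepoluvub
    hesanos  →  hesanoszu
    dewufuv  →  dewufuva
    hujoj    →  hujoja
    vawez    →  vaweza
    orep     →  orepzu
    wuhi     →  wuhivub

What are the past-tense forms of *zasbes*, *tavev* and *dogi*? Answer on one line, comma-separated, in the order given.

zasbeszu, taveva, dogivub

The suffix is conditioned by the final sound: -zu when the stem ends in a voiceless consonant (*hesanos*, *orep*); -a when the stem ends in a voiced consonant (*dewufuv*, *hujoj*, *vawez*); -vub when the stem ends in a vowel (*tepolu*, *wuhi*).
Since the final sound of *zasbes* is /s/ (a voiceless consonant), it takes -zu, giving *zasbeszu*.
The final sound of *tavev* is /v/, which is a voiced consonant, so the suffix is -a, giving *taveva*.
Since the final sound of *dogi* is /i/ (a vowel), it takes -vub, giving *dogivub*.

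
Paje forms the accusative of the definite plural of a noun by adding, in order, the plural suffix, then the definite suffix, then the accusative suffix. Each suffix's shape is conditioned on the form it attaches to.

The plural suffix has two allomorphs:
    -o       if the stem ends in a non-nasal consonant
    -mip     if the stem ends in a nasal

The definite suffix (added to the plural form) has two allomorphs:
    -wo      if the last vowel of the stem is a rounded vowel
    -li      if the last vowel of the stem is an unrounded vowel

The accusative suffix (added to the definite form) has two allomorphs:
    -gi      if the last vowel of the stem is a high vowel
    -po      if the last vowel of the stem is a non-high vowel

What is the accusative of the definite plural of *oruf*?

*oruf*: final consonant = /f/, non-nasal → -o → *orufo*.
The plural form *orufo* — last vowel /o/ (a rounded vowel) → -wo → *orufowo*.
The definite form *orufowo*: last vowel = /o/, a non-high vowel → -po → *orufowopo*.

orufowopo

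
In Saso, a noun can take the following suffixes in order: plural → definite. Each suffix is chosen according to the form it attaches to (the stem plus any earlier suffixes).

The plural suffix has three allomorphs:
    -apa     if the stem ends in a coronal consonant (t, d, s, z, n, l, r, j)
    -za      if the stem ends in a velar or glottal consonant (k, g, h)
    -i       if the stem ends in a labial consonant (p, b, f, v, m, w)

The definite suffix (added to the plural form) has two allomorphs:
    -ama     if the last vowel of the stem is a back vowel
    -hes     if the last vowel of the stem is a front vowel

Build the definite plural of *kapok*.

Since the final consonant of *kapok* is /k/ (velar/glottal), it takes -za, giving *kapokza*.
The plural form *kapokza* — last vowel /a/ (a back vowel) → -ama → *kapokzaama*.

kapokzaama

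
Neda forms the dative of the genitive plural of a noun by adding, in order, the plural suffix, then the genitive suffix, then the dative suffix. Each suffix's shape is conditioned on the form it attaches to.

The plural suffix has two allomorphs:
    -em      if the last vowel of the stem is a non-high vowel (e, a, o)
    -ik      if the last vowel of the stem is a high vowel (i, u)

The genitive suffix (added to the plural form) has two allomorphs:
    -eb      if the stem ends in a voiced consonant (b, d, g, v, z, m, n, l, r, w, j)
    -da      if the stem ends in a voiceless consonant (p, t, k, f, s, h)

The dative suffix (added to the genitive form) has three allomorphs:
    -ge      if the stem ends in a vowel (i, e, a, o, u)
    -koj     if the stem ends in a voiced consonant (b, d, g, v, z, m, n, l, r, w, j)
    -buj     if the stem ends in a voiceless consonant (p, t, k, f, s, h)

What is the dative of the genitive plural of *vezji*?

vezjiikdage

*vezji*: last vowel = /i/, a high vowel → -ik → *vezjiik*.
The plural form *vezjiik* — final consonant /k/ (voiceless) → -da → *vezjiikda*.
The final sound of the genitive form *vezjiikda* is /a/, which is a vowel, so the dative suffix is -ge, giving *vezjiikdage*.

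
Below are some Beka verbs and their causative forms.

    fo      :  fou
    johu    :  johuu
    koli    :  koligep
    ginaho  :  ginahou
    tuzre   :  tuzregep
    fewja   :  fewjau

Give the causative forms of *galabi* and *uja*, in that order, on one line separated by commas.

galabigep, ujau

The pattern is front/back vowel harmony: -gep when the last vowel of the stem is a front vowel (*koli*, *tuzre*); -u when the last vowel of the stem is a back vowel (*fo*, *johu*, *ginaho*, *fewja*).
*galabi*: last vowel = /i/, a front vowel → -gep → *galabigep*.
Since the last vowel of *uja* is /a/ (a back vowel), it takes -u, giving *ujau*.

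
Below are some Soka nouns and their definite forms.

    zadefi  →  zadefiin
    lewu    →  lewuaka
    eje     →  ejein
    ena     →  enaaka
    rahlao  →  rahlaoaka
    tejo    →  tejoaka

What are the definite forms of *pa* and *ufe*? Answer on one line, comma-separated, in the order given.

Looking at the last vowel of each stem: -in when the last vowel of the stem is a front vowel (*zadefi*, *eje*); -aka when the last vowel of the stem is a back vowel (*lewu*, *ena*, *rahlao*, *tejo*).
Since the last vowel of *pa* is /a/ (a back vowel), it takes -aka, giving *paaka*.
*ufe* — last vowel /e/ (a front vowel) → -in → *ufein*.

paaka, ufein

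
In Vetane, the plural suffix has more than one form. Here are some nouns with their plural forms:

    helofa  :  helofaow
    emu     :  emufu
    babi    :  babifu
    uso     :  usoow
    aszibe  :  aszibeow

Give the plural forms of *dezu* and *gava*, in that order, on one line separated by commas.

The pattern is height harmony: -fu when the last vowel of the stem is a high vowel (*emu*, *babi*); -ow when the last vowel of the stem is a non-high vowel (*helofa*, *uso*, *aszibe*).
Since the last vowel of *dezu* is /u/ (a high vowel), it takes -fu, giving *dezufu*.
The last vowel of *gava* is /a/, which is a non-high vowel, so the suffix is -ow, giving *gavaow*.

dezufu, gavaow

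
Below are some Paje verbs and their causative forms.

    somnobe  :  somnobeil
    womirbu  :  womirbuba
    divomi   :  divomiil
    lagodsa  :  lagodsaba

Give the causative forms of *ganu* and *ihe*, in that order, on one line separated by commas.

ganuba, iheil

The alternation tracks the last vowel of the stem — -il when the last vowel of the stem is a front vowel (*somnobe*, *divomi*); -ba when the last vowel of the stem is a back vowel (*womirbu*, *lagodsa*).
Since the last vowel of *ganu* is /u/ (a back vowel), it takes -ba, giving *ganuba*.
Since the last vowel of *ihe* is /e/ (a front vowel), it takes -il, giving *iheil*.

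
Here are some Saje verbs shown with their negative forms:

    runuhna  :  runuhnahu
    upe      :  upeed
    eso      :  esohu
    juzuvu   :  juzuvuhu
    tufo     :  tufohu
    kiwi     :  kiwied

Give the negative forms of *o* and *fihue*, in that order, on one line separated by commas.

ohu, fihueed

Looking at the last vowel of each stem: -ed when the last vowel of the stem is a front vowel (*upe*, *kiwi*); -hu when the last vowel of the stem is a back vowel (*runuhna*, *eso*, *juzuvu*, *tufo*).
*o*: last vowel = /o/, a back vowel → -hu → *ohu*.
The last vowel of *fihue* is /e/, which is a front vowel, so the suffix is -ed, giving *fihueed*.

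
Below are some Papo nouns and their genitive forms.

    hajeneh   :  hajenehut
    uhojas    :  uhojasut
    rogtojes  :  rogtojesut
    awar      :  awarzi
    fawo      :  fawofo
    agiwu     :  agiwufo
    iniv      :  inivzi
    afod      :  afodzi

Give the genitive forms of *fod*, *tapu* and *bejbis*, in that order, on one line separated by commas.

fodzi, tapufo, bejbisut

The alternation tracks the final sound of the stem — -ut when the stem ends in a voiceless consonant (*hajeneh*, *uhojas*, *rogtojes*); -zi when the stem ends in a voiced consonant (*awar*, *iniv*, *afod*); -fo when the stem ends in a vowel (*fawo*, *agiwu*).
The final sound of *fod* is /d/, which is a voiced consonant, so the suffix is -zi, giving *fodzi*.
*tapu*: final sound = /u/, a vowel → -fo → *tapufo*.
*bejbis* — final sound /s/ (a voiceless consonant) → -ut → *bejbisut*.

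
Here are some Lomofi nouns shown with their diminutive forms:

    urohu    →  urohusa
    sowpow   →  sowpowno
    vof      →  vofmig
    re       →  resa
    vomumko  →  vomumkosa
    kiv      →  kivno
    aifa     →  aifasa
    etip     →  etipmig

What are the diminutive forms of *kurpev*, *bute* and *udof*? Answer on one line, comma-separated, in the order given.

The suffix is conditioned by the final sound: -mig when the stem ends in a voiceless consonant (*vof*, *etip*); -no when the stem ends in a voiced consonant (*sowpow*, *kiv*); -sa when the stem ends in a vowel (*urohu*, *re*, *vomumko*, *aifa*).
The final sound of *kurpev* is /v/, which is a voiced consonant, so the suffix is -no, giving *kurpevno*.
*bute*: final sound = /e/, a vowel → -sa → *butesa*.
Since the final sound of *udof* is /f/ (a voiceless consonant), it takes -mig, giving *udofmig*.

kurpevno, butesa, udofmig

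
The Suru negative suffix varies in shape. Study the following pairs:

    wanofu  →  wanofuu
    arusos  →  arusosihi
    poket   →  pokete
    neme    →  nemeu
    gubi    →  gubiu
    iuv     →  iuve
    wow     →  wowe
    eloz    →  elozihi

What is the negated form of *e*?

The pattern is sibilance of the final sound: -ihi when the stem ends in a sibilant (*arusos*, *eloz*); -e when the stem ends in a non-sibilant consonant (*poket*, *iuv*, *wow*); -u when the stem ends in a vowel (*wanofu*, *neme*, *gubi*).
The final sound of *e* is /e/, which is a vowel, so the suffix is -u, giving *eu*.

eu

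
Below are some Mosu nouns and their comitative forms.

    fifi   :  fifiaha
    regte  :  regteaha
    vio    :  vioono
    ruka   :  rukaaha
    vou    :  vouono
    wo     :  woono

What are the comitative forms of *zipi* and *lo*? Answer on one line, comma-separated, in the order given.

zipiaha, loono

The alternation tracks the last vowel of the stem — -ono when the last vowel of the stem is a rounded vowel (*vio*, *vou*, *wo*); -aha when the last vowel of the stem is an unrounded vowel (*fifi*, *regte*, *ruka*).
*zipi*: last vowel = /i/, an unrounded vowel → -aha → *zipiaha*.
*lo* — last vowel /o/ (a rounded vowel) → -ono → *loono*.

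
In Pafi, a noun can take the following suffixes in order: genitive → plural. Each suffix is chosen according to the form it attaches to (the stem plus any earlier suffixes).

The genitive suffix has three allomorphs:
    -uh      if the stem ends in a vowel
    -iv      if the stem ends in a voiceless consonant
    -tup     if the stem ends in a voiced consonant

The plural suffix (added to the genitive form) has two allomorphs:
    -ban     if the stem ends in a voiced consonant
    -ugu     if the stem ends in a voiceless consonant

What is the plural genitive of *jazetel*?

Since the final sound of *jazetel* is /l/ (a voiced consonant), it takes -tup, giving *jazeteltup*.
The genitive form *jazeteltup*: final consonant = /p/, voiceless → -ugu → *jazeteltupugu*.

jazeteltupugu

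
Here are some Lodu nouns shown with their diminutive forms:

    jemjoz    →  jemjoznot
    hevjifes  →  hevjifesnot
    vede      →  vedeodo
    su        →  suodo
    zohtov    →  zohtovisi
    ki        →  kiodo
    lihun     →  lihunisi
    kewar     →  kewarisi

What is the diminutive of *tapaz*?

tapaznot

The suffix is conditioned by the final sound: -not when the stem ends in a sibilant (*jemjoz*, *hevjifes*); -isi when the stem ends in a non-sibilant consonant (*zohtov*, *lihun*, *kewar*); -odo when the stem ends in a vowel (*vede*, *su*, *ki*).
*tapaz* — final sound /z/ (a sibilant) → -not → *tapaznot*.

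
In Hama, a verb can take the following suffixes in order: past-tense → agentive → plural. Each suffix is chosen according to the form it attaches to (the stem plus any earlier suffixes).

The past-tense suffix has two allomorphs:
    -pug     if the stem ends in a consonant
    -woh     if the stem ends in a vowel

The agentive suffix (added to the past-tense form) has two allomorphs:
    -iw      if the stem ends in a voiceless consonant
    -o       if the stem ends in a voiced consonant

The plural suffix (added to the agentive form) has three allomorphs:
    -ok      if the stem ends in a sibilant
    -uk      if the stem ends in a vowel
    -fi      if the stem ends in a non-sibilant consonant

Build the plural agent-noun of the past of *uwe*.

uwewohiwfi

The final sound of *uwe* is /e/, which is a vowel, so the past-tense suffix is -woh, giving *uwewoh*.
Since the final consonant of the past-tense form *uwewoh* is /h/ (voiceless), it takes -iw, giving *uwewohiw*.
The final sound of the agentive form *uwewohiw* is /w/, which is a non-sibilant consonant, so the plural suffix is -fi, giving *uwewohiwfi*.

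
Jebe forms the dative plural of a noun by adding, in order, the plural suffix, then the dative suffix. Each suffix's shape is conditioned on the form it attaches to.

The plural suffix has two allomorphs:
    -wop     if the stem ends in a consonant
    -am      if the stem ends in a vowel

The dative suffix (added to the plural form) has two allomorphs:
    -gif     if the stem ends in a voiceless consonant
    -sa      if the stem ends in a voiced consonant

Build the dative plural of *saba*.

sabaamsa

The final sound of *saba* is /a/, which is a vowel, so the plural suffix is -am, giving *sabaam*.
The final consonant of the plural form *sabaam* is /m/, which is voiced, so the dative suffix is -sa, giving *sabaamsa*.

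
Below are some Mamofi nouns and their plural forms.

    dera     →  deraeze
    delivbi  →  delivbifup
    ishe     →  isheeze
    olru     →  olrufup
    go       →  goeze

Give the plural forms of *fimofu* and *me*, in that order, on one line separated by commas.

fimofufup, meeze

The suffix is conditioned by the last vowel: -fup when the last vowel of the stem is a high vowel (*delivbi*, *olru*); -eze when the last vowel of the stem is a non-high vowel (*dera*, *ishe*, *go*).
*fimofu*: last vowel = /u/, a high vowel → -fup → *fimofufup*.
Since the last vowel of *me* is /e/ (a non-high vowel), it takes -eze, giving *meeze*.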